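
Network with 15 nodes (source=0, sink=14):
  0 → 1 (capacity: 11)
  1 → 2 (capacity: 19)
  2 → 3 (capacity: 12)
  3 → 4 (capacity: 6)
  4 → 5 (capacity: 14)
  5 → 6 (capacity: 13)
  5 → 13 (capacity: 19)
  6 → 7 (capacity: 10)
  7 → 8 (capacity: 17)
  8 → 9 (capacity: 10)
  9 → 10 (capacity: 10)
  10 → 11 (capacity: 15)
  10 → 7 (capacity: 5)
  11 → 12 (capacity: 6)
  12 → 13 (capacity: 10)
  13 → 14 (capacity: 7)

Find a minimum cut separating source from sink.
Min cut value = 6, edges: (3,4)

Min cut value: 6
Partition: S = [0, 1, 2, 3], T = [4, 5, 6, 7, 8, 9, 10, 11, 12, 13, 14]
Cut edges: (3,4)

By max-flow min-cut theorem, max flow = min cut = 6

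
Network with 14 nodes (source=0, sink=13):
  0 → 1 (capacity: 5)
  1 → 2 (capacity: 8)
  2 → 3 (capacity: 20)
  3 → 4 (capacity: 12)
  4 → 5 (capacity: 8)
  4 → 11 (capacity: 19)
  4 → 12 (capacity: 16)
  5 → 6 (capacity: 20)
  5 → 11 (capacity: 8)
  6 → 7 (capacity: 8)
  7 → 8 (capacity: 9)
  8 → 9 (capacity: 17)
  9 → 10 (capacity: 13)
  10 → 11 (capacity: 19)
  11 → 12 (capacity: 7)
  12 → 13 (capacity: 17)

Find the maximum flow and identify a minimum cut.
Max flow = 5, Min cut edges: (0,1)

Maximum flow: 5
Minimum cut: (0,1)
Partition: S = [0], T = [1, 2, 3, 4, 5, 6, 7, 8, 9, 10, 11, 12, 13]

Max-flow min-cut theorem verified: both equal 5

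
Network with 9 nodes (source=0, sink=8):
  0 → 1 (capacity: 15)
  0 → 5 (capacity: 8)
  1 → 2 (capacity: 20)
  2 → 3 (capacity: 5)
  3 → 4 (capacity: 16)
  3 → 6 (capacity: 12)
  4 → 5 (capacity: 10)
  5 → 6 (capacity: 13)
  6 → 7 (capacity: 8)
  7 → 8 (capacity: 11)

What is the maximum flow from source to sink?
Maximum flow = 8

Max flow: 8

Flow assignment:
  0 → 1: 5/15
  0 → 5: 3/8
  1 → 2: 5/20
  2 → 3: 5/5
  3 → 6: 5/12
  5 → 6: 3/13
  6 → 7: 8/8
  7 → 8: 8/11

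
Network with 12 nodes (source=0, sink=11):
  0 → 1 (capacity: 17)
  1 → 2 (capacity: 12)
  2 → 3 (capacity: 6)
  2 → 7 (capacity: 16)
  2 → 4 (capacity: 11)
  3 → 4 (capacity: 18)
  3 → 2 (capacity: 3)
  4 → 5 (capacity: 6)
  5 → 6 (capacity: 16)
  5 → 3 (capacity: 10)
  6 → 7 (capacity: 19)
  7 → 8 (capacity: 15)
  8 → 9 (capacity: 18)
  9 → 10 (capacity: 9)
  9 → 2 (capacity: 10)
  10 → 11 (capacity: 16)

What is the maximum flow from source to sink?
Maximum flow = 9

Max flow: 9

Flow assignment:
  0 → 1: 9/17
  1 → 2: 9/12
  2 → 7: 12/16
  7 → 8: 12/15
  8 → 9: 12/18
  9 → 10: 9/9
  9 → 2: 3/10
  10 → 11: 9/16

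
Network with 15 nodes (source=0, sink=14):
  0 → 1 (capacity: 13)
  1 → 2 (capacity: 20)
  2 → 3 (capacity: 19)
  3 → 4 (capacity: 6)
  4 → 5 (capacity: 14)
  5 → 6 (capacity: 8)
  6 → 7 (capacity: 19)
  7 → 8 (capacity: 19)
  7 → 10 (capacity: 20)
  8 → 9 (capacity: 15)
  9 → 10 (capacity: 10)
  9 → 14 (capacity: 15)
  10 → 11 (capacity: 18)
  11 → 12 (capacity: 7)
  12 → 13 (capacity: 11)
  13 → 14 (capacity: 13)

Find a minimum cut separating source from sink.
Min cut value = 6, edges: (3,4)

Min cut value: 6
Partition: S = [0, 1, 2, 3], T = [4, 5, 6, 7, 8, 9, 10, 11, 12, 13, 14]
Cut edges: (3,4)

By max-flow min-cut theorem, max flow = min cut = 6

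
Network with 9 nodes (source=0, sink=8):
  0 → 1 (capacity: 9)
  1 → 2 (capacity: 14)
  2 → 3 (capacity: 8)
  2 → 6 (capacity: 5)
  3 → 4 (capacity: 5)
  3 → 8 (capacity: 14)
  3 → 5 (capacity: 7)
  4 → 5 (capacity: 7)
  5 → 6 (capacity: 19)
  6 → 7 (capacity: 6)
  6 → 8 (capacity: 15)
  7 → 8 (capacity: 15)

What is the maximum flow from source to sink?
Maximum flow = 9

Max flow: 9

Flow assignment:
  0 → 1: 9/9
  1 → 2: 9/14
  2 → 3: 8/8
  2 → 6: 1/5
  3 → 8: 8/14
  6 → 8: 1/15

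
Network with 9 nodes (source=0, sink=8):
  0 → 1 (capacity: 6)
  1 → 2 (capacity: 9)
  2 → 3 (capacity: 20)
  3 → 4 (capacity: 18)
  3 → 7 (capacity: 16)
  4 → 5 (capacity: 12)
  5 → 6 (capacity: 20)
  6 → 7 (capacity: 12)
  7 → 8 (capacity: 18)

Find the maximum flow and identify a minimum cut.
Max flow = 6, Min cut edges: (0,1)

Maximum flow: 6
Minimum cut: (0,1)
Partition: S = [0], T = [1, 2, 3, 4, 5, 6, 7, 8]

Max-flow min-cut theorem verified: both equal 6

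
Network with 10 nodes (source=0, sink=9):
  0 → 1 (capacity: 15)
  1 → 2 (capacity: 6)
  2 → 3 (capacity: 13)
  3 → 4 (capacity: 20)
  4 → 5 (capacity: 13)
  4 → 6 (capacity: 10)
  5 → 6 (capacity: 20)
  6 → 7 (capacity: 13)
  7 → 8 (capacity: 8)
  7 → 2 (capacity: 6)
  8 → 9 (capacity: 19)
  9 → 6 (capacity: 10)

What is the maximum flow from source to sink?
Maximum flow = 6

Max flow: 6

Flow assignment:
  0 → 1: 6/15
  1 → 2: 6/6
  2 → 3: 6/13
  3 → 4: 6/20
  4 → 6: 6/10
  6 → 7: 6/13
  7 → 8: 6/8
  8 → 9: 6/19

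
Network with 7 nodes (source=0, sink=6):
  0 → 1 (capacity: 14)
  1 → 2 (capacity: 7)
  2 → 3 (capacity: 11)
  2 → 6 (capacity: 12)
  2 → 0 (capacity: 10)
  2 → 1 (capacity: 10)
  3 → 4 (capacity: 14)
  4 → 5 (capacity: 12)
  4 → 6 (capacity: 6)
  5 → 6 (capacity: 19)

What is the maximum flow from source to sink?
Maximum flow = 7

Max flow: 7

Flow assignment:
  0 → 1: 7/14
  1 → 2: 7/7
  2 → 6: 7/12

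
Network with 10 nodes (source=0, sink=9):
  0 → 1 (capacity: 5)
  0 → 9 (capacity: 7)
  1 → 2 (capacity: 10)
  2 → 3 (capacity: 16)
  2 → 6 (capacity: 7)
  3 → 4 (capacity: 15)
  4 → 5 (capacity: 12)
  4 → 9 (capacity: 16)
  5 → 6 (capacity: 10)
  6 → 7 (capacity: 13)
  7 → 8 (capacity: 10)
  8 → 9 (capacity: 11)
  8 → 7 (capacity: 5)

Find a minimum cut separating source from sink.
Min cut value = 12, edges: (0,1), (0,9)

Min cut value: 12
Partition: S = [0], T = [1, 2, 3, 4, 5, 6, 7, 8, 9]
Cut edges: (0,1), (0,9)

By max-flow min-cut theorem, max flow = min cut = 12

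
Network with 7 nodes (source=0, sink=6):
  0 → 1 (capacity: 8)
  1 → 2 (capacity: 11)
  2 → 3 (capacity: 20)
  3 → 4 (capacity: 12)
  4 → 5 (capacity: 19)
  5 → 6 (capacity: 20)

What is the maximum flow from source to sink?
Maximum flow = 8

Max flow: 8

Flow assignment:
  0 → 1: 8/8
  1 → 2: 8/11
  2 → 3: 8/20
  3 → 4: 8/12
  4 → 5: 8/19
  5 → 6: 8/20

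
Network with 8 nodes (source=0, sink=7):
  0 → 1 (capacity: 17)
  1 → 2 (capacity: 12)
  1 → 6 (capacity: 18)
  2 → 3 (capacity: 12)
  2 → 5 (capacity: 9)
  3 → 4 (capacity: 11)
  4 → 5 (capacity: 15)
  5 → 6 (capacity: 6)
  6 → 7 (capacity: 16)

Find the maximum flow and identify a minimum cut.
Max flow = 16, Min cut edges: (6,7)

Maximum flow: 16
Minimum cut: (6,7)
Partition: S = [0, 1, 2, 3, 4, 5, 6], T = [7]

Max-flow min-cut theorem verified: both equal 16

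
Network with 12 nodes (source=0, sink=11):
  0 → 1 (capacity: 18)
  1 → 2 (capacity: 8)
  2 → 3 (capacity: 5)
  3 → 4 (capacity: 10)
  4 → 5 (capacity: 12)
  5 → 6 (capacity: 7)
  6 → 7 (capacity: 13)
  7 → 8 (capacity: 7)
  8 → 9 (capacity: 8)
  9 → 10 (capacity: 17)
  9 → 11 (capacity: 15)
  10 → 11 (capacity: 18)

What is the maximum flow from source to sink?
Maximum flow = 5

Max flow: 5

Flow assignment:
  0 → 1: 5/18
  1 → 2: 5/8
  2 → 3: 5/5
  3 → 4: 5/10
  4 → 5: 5/12
  5 → 6: 5/7
  6 → 7: 5/13
  7 → 8: 5/7
  8 → 9: 5/8
  9 → 11: 5/15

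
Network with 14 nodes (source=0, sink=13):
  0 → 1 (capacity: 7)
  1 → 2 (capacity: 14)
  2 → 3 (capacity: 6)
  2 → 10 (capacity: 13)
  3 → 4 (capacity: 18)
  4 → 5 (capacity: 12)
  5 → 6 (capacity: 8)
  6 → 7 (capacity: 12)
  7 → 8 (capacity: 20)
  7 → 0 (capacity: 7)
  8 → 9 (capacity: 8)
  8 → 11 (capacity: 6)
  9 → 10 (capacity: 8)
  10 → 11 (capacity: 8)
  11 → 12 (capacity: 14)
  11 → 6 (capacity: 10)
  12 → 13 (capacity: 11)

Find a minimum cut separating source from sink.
Min cut value = 7, edges: (0,1)

Min cut value: 7
Partition: S = [0], T = [1, 2, 3, 4, 5, 6, 7, 8, 9, 10, 11, 12, 13]
Cut edges: (0,1)

By max-flow min-cut theorem, max flow = min cut = 7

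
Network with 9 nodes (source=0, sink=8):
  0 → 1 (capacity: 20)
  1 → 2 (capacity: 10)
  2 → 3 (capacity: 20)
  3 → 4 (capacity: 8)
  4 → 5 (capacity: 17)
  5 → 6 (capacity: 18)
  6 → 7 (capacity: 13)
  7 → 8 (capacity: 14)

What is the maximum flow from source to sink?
Maximum flow = 8

Max flow: 8

Flow assignment:
  0 → 1: 8/20
  1 → 2: 8/10
  2 → 3: 8/20
  3 → 4: 8/8
  4 → 5: 8/17
  5 → 6: 8/18
  6 → 7: 8/13
  7 → 8: 8/14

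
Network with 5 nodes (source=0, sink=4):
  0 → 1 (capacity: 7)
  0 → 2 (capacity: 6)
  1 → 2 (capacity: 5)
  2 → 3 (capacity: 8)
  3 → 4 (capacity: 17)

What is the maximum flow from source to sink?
Maximum flow = 8

Max flow: 8

Flow assignment:
  0 → 1: 5/7
  0 → 2: 3/6
  1 → 2: 5/5
  2 → 3: 8/8
  3 → 4: 8/17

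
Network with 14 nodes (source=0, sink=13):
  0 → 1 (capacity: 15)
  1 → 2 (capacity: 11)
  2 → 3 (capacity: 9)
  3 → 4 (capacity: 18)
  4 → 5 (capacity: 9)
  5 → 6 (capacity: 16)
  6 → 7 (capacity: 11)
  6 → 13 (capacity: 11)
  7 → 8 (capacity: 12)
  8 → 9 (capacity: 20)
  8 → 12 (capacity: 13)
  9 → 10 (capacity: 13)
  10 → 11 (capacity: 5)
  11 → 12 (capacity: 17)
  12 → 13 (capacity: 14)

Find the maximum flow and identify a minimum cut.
Max flow = 9, Min cut edges: (4,5)

Maximum flow: 9
Minimum cut: (4,5)
Partition: S = [0, 1, 2, 3, 4], T = [5, 6, 7, 8, 9, 10, 11, 12, 13]

Max-flow min-cut theorem verified: both equal 9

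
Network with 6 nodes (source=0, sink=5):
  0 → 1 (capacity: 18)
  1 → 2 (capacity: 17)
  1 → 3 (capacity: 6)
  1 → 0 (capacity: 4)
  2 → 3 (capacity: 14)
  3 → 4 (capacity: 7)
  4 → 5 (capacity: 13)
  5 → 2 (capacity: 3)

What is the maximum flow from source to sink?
Maximum flow = 7

Max flow: 7

Flow assignment:
  0 → 1: 7/18
  1 → 2: 1/17
  1 → 3: 6/6
  2 → 3: 1/14
  3 → 4: 7/7
  4 → 5: 7/13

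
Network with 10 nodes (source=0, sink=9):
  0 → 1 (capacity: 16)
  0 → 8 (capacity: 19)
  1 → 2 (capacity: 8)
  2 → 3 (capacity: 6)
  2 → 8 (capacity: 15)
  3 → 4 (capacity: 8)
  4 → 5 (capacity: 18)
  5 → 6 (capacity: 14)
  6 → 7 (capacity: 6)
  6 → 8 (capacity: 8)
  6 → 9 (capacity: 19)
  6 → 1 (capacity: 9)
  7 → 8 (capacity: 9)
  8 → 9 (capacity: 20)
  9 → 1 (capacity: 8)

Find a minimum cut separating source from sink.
Min cut value = 26, edges: (2,3), (8,9)

Min cut value: 26
Partition: S = [0, 1, 2, 7, 8], T = [3, 4, 5, 6, 9]
Cut edges: (2,3), (8,9)

By max-flow min-cut theorem, max flow = min cut = 26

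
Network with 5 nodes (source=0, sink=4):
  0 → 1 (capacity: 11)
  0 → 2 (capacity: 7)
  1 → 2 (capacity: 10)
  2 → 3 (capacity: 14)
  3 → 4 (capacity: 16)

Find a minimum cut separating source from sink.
Min cut value = 14, edges: (2,3)

Min cut value: 14
Partition: S = [0, 1, 2], T = [3, 4]
Cut edges: (2,3)

By max-flow min-cut theorem, max flow = min cut = 14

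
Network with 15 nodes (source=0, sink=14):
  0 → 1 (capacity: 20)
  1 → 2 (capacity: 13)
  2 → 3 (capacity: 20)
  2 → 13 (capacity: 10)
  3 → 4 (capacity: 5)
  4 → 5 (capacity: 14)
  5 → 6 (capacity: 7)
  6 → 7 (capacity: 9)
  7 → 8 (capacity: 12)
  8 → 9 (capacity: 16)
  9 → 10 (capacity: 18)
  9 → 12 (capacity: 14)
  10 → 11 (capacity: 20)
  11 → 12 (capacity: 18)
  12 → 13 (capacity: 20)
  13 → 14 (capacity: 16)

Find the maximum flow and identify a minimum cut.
Max flow = 13, Min cut edges: (1,2)

Maximum flow: 13
Minimum cut: (1,2)
Partition: S = [0, 1], T = [2, 3, 4, 5, 6, 7, 8, 9, 10, 11, 12, 13, 14]

Max-flow min-cut theorem verified: both equal 13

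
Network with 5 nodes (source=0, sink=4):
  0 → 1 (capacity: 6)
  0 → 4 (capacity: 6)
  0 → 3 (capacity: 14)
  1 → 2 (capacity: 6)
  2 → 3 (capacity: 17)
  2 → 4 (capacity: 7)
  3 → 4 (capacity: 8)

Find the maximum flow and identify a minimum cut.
Max flow = 20, Min cut edges: (0,4), (1,2), (3,4)

Maximum flow: 20
Minimum cut: (0,4), (1,2), (3,4)
Partition: S = [0, 1, 3], T = [2, 4]

Max-flow min-cut theorem verified: both equal 20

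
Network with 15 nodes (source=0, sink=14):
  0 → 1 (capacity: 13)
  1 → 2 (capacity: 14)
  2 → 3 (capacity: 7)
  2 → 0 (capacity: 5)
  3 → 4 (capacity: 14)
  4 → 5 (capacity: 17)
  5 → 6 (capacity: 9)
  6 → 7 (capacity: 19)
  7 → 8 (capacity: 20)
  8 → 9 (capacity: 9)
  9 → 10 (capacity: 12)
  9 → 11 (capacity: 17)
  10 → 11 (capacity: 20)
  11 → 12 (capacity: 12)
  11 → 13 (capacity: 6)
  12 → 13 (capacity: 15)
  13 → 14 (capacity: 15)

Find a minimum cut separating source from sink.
Min cut value = 7, edges: (2,3)

Min cut value: 7
Partition: S = [0, 1, 2], T = [3, 4, 5, 6, 7, 8, 9, 10, 11, 12, 13, 14]
Cut edges: (2,3)

By max-flow min-cut theorem, max flow = min cut = 7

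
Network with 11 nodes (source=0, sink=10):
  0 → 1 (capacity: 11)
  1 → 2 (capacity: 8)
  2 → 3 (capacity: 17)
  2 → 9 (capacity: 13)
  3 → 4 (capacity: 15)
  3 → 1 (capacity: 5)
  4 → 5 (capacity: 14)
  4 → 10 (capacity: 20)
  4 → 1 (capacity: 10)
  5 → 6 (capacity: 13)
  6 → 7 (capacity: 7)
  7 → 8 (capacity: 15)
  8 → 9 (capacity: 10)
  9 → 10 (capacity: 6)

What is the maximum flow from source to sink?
Maximum flow = 8

Max flow: 8

Flow assignment:
  0 → 1: 8/11
  1 → 2: 8/8
  2 → 3: 2/17
  2 → 9: 6/13
  3 → 4: 2/15
  4 → 10: 2/20
  9 → 10: 6/6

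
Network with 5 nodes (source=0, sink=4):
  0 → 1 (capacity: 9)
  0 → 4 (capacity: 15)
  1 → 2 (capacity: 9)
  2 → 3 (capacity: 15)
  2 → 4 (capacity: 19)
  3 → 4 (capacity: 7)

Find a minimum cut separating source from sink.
Min cut value = 24, edges: (0,4), (1,2)

Min cut value: 24
Partition: S = [0, 1], T = [2, 3, 4]
Cut edges: (0,4), (1,2)

By max-flow min-cut theorem, max flow = min cut = 24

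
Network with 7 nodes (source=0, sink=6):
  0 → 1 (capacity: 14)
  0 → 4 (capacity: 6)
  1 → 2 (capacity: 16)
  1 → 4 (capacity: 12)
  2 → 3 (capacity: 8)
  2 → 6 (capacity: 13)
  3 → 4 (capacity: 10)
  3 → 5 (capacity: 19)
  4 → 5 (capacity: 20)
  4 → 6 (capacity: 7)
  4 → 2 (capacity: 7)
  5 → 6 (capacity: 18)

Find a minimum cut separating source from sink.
Min cut value = 20, edges: (0,1), (0,4)

Min cut value: 20
Partition: S = [0], T = [1, 2, 3, 4, 5, 6]
Cut edges: (0,1), (0,4)

By max-flow min-cut theorem, max flow = min cut = 20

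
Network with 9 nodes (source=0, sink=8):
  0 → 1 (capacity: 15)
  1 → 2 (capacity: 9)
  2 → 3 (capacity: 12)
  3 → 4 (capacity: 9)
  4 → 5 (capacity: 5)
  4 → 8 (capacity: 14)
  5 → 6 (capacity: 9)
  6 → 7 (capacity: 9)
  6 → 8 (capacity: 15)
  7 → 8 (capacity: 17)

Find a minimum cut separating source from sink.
Min cut value = 9, edges: (3,4)

Min cut value: 9
Partition: S = [0, 1, 2, 3], T = [4, 5, 6, 7, 8]
Cut edges: (3,4)

By max-flow min-cut theorem, max flow = min cut = 9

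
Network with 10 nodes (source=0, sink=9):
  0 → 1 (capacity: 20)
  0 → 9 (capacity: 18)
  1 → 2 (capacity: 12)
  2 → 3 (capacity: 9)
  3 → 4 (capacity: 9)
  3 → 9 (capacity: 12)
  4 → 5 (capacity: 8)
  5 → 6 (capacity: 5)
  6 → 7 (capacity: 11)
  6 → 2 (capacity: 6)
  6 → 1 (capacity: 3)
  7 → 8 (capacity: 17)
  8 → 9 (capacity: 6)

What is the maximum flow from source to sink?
Maximum flow = 27

Max flow: 27

Flow assignment:
  0 → 1: 9/20
  0 → 9: 18/18
  1 → 2: 9/12
  2 → 3: 9/9
  3 → 9: 9/12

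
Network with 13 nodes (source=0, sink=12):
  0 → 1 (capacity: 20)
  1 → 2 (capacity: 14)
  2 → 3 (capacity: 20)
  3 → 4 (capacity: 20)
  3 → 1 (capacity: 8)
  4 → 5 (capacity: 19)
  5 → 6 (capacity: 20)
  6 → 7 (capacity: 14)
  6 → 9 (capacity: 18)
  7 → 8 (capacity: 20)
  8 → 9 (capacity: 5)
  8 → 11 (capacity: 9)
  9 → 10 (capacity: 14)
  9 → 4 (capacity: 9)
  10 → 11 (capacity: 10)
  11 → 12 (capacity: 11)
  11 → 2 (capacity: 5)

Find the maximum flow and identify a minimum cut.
Max flow = 11, Min cut edges: (11,12)

Maximum flow: 11
Minimum cut: (11,12)
Partition: S = [0, 1, 2, 3, 4, 5, 6, 7, 8, 9, 10, 11], T = [12]

Max-flow min-cut theorem verified: both equal 11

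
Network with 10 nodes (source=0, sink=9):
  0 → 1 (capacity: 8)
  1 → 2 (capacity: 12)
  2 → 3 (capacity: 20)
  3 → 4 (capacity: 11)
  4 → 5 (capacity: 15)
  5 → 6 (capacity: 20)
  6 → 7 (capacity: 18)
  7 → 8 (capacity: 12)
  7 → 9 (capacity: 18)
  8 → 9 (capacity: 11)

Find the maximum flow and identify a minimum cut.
Max flow = 8, Min cut edges: (0,1)

Maximum flow: 8
Minimum cut: (0,1)
Partition: S = [0], T = [1, 2, 3, 4, 5, 6, 7, 8, 9]

Max-flow min-cut theorem verified: both equal 8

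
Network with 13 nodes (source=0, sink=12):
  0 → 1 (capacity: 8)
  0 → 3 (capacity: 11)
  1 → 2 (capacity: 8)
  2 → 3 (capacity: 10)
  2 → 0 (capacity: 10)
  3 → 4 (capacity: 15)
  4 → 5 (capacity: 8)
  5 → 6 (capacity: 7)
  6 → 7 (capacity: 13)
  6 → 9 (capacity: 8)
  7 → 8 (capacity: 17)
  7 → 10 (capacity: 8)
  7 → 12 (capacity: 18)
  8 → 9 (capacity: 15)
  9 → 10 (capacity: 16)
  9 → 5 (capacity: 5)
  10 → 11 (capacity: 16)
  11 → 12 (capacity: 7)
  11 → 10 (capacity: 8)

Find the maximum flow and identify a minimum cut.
Max flow = 7, Min cut edges: (5,6)

Maximum flow: 7
Minimum cut: (5,6)
Partition: S = [0, 1, 2, 3, 4, 5], T = [6, 7, 8, 9, 10, 11, 12]

Max-flow min-cut theorem verified: both equal 7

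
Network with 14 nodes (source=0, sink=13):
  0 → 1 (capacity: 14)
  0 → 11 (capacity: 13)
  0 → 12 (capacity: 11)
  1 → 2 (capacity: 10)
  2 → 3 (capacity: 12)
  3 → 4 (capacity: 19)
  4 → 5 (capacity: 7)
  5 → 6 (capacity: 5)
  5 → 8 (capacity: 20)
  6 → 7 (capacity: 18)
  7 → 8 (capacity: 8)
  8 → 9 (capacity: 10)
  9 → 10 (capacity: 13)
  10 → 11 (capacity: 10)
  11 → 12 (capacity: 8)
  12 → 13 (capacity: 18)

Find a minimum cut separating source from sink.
Min cut value = 18, edges: (12,13)

Min cut value: 18
Partition: S = [0, 1, 2, 3, 4, 5, 6, 7, 8, 9, 10, 11, 12], T = [13]
Cut edges: (12,13)

By max-flow min-cut theorem, max flow = min cut = 18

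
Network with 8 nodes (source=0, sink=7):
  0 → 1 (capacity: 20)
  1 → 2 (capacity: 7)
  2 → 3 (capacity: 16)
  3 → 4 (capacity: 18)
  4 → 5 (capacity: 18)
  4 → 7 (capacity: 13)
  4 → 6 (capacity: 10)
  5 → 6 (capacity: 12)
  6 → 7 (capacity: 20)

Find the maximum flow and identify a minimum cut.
Max flow = 7, Min cut edges: (1,2)

Maximum flow: 7
Minimum cut: (1,2)
Partition: S = [0, 1], T = [2, 3, 4, 5, 6, 7]

Max-flow min-cut theorem verified: both equal 7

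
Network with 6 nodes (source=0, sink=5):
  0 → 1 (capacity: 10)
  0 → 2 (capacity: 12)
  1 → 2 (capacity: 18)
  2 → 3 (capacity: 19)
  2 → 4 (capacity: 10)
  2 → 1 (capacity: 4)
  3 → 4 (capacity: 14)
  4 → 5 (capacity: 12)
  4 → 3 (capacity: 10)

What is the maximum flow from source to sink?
Maximum flow = 12

Max flow: 12

Flow assignment:
  0 → 1: 10/10
  0 → 2: 2/12
  1 → 2: 10/18
  2 → 3: 2/19
  2 → 4: 10/10
  3 → 4: 2/14
  4 → 5: 12/12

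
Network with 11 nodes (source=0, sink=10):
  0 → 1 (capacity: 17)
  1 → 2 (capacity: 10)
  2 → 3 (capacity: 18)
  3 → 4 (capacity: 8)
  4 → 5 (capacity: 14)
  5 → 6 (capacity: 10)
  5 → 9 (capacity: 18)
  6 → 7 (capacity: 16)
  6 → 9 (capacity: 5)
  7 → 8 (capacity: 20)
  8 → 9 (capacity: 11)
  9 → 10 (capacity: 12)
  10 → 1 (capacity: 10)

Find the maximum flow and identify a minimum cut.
Max flow = 8, Min cut edges: (3,4)

Maximum flow: 8
Minimum cut: (3,4)
Partition: S = [0, 1, 2, 3], T = [4, 5, 6, 7, 8, 9, 10]

Max-flow min-cut theorem verified: both equal 8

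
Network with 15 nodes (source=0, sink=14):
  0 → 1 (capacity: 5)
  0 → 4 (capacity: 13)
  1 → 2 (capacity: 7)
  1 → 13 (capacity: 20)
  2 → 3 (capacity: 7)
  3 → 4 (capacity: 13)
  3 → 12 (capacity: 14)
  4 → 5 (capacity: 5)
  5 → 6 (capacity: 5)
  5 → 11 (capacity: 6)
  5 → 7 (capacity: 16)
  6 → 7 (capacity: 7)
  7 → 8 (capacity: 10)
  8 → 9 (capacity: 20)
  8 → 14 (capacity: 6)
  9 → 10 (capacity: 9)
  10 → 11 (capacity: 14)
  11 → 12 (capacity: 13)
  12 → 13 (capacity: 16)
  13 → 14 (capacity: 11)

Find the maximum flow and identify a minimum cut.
Max flow = 10, Min cut edges: (0,1), (4,5)

Maximum flow: 10
Minimum cut: (0,1), (4,5)
Partition: S = [0, 4], T = [1, 2, 3, 5, 6, 7, 8, 9, 10, 11, 12, 13, 14]

Max-flow min-cut theorem verified: both equal 10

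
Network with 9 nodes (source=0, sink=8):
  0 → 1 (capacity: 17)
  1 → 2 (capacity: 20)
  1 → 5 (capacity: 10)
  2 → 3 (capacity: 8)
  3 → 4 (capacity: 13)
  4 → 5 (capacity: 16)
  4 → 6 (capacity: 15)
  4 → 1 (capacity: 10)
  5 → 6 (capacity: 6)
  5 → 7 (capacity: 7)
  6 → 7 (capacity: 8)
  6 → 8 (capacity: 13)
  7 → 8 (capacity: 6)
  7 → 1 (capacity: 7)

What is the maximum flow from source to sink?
Maximum flow = 17

Max flow: 17

Flow assignment:
  0 → 1: 17/17
  1 → 2: 7/20
  1 → 5: 10/10
  2 → 3: 7/8
  3 → 4: 7/13
  4 → 6: 7/15
  5 → 6: 6/6
  5 → 7: 4/7
  6 → 8: 13/13
  7 → 8: 4/6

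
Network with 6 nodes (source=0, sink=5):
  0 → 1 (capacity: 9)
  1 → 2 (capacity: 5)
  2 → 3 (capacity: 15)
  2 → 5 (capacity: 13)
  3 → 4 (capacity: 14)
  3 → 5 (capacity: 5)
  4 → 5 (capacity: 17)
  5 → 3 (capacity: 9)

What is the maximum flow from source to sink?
Maximum flow = 5

Max flow: 5

Flow assignment:
  0 → 1: 5/9
  1 → 2: 5/5
  2 → 5: 5/13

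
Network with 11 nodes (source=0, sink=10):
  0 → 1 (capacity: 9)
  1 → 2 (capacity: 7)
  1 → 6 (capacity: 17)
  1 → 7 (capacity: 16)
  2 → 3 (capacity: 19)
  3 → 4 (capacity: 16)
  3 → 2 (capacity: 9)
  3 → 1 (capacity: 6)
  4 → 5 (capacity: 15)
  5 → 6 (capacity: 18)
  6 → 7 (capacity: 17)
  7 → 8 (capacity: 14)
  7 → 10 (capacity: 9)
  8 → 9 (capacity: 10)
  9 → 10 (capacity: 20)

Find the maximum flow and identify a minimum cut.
Max flow = 9, Min cut edges: (0,1)

Maximum flow: 9
Minimum cut: (0,1)
Partition: S = [0], T = [1, 2, 3, 4, 5, 6, 7, 8, 9, 10]

Max-flow min-cut theorem verified: both equal 9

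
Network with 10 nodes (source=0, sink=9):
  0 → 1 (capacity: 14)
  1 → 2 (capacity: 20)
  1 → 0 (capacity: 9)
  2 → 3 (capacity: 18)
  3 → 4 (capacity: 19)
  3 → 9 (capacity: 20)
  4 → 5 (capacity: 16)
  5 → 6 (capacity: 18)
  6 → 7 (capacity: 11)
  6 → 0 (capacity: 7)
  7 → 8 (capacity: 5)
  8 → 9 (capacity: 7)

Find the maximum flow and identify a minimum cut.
Max flow = 14, Min cut edges: (0,1)

Maximum flow: 14
Minimum cut: (0,1)
Partition: S = [0], T = [1, 2, 3, 4, 5, 6, 7, 8, 9]

Max-flow min-cut theorem verified: both equal 14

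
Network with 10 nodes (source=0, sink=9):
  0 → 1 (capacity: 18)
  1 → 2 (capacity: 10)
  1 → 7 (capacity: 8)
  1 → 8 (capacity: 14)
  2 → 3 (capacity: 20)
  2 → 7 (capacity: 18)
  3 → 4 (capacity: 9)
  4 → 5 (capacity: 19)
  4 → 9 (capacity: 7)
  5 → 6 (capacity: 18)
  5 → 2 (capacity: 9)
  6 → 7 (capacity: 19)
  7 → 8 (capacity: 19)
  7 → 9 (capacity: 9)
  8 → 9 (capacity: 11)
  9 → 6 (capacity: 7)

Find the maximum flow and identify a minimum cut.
Max flow = 18, Min cut edges: (0,1)

Maximum flow: 18
Minimum cut: (0,1)
Partition: S = [0], T = [1, 2, 3, 4, 5, 6, 7, 8, 9]

Max-flow min-cut theorem verified: both equal 18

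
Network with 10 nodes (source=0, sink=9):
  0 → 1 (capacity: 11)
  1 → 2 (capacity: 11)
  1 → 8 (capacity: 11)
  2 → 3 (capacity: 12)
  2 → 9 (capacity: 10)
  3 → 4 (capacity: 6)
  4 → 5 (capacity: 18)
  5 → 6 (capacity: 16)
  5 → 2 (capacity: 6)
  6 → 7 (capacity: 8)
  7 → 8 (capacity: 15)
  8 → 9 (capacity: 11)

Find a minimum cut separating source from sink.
Min cut value = 11, edges: (0,1)

Min cut value: 11
Partition: S = [0], T = [1, 2, 3, 4, 5, 6, 7, 8, 9]
Cut edges: (0,1)

By max-flow min-cut theorem, max flow = min cut = 11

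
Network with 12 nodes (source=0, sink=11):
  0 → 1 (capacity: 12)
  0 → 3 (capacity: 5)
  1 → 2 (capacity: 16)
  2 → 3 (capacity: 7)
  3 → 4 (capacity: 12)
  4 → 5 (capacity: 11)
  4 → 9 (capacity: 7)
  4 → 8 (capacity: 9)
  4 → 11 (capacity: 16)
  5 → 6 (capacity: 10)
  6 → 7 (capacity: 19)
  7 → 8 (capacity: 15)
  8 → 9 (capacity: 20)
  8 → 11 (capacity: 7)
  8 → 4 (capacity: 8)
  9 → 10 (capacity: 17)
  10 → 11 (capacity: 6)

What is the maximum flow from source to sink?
Maximum flow = 12

Max flow: 12

Flow assignment:
  0 → 1: 7/12
  0 → 3: 5/5
  1 → 2: 7/16
  2 → 3: 7/7
  3 → 4: 12/12
  4 → 11: 12/16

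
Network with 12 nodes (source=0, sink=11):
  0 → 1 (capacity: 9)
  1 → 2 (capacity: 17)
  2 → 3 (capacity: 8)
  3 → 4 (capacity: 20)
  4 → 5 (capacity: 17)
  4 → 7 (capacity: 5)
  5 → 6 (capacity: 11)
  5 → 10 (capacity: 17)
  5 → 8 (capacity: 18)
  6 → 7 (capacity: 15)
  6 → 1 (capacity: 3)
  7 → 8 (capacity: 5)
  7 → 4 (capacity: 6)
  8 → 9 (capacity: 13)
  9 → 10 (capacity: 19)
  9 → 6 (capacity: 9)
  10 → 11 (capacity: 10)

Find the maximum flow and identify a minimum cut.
Max flow = 8, Min cut edges: (2,3)

Maximum flow: 8
Minimum cut: (2,3)
Partition: S = [0, 1, 2], T = [3, 4, 5, 6, 7, 8, 9, 10, 11]

Max-flow min-cut theorem verified: both equal 8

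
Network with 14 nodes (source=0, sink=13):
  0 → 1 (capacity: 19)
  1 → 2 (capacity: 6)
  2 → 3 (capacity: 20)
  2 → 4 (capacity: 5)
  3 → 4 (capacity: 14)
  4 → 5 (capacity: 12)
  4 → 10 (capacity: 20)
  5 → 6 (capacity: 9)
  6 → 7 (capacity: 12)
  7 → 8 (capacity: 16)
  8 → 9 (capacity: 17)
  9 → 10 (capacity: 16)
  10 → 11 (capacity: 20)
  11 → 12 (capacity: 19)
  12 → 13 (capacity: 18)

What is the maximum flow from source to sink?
Maximum flow = 6

Max flow: 6

Flow assignment:
  0 → 1: 6/19
  1 → 2: 6/6
  2 → 3: 1/20
  2 → 4: 5/5
  3 → 4: 1/14
  4 → 10: 6/20
  10 → 11: 6/20
  11 → 12: 6/19
  12 → 13: 6/18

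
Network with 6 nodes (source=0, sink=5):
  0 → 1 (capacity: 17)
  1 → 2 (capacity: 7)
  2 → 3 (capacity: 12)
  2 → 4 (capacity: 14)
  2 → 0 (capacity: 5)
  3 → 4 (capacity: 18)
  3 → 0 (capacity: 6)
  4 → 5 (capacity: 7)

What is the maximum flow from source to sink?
Maximum flow = 7

Max flow: 7

Flow assignment:
  0 → 1: 7/17
  1 → 2: 7/7
  2 → 4: 7/14
  4 → 5: 7/7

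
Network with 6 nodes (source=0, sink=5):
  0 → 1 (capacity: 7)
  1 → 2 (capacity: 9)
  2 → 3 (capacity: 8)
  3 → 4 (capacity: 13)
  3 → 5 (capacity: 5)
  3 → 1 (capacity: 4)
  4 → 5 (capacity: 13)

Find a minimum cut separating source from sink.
Min cut value = 7, edges: (0,1)

Min cut value: 7
Partition: S = [0], T = [1, 2, 3, 4, 5]
Cut edges: (0,1)

By max-flow min-cut theorem, max flow = min cut = 7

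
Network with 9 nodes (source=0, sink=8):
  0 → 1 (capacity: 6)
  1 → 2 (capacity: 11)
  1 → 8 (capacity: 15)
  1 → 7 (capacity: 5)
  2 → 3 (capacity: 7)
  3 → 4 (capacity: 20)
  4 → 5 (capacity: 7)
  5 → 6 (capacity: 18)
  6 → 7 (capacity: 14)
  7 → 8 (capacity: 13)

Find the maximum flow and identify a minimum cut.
Max flow = 6, Min cut edges: (0,1)

Maximum flow: 6
Minimum cut: (0,1)
Partition: S = [0], T = [1, 2, 3, 4, 5, 6, 7, 8]

Max-flow min-cut theorem verified: both equal 6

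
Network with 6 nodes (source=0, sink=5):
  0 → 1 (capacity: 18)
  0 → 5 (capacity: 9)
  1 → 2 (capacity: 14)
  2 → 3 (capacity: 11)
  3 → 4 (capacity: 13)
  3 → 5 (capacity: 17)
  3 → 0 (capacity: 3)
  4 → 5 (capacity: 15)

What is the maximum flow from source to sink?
Maximum flow = 20

Max flow: 20

Flow assignment:
  0 → 1: 11/18
  0 → 5: 9/9
  1 → 2: 11/14
  2 → 3: 11/11
  3 → 5: 11/17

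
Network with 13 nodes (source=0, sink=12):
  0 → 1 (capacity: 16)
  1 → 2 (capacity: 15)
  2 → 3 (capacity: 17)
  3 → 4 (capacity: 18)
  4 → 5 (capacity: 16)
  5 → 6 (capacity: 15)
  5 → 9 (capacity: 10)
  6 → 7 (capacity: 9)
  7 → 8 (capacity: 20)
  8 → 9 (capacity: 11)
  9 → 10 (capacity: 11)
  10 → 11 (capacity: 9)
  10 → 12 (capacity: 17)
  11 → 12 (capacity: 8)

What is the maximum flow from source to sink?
Maximum flow = 11

Max flow: 11

Flow assignment:
  0 → 1: 11/16
  1 → 2: 11/15
  2 → 3: 11/17
  3 → 4: 11/18
  4 → 5: 11/16
  5 → 6: 5/15
  5 → 9: 6/10
  6 → 7: 5/9
  7 → 8: 5/20
  8 → 9: 5/11
  9 → 10: 11/11
  10 → 12: 11/17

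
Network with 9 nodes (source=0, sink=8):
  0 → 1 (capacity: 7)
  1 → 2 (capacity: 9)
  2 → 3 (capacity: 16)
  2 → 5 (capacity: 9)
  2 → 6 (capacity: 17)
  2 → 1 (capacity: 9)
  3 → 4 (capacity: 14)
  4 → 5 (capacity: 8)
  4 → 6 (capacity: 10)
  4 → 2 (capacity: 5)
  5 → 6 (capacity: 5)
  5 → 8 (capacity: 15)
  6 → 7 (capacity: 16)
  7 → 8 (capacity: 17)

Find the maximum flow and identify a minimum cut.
Max flow = 7, Min cut edges: (0,1)

Maximum flow: 7
Minimum cut: (0,1)
Partition: S = [0], T = [1, 2, 3, 4, 5, 6, 7, 8]

Max-flow min-cut theorem verified: both equal 7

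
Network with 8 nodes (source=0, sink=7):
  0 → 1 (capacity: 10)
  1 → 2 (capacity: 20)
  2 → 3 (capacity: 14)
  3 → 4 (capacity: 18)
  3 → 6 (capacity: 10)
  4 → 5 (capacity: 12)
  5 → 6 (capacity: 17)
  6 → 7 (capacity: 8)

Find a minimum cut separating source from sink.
Min cut value = 8, edges: (6,7)

Min cut value: 8
Partition: S = [0, 1, 2, 3, 4, 5, 6], T = [7]
Cut edges: (6,7)

By max-flow min-cut theorem, max flow = min cut = 8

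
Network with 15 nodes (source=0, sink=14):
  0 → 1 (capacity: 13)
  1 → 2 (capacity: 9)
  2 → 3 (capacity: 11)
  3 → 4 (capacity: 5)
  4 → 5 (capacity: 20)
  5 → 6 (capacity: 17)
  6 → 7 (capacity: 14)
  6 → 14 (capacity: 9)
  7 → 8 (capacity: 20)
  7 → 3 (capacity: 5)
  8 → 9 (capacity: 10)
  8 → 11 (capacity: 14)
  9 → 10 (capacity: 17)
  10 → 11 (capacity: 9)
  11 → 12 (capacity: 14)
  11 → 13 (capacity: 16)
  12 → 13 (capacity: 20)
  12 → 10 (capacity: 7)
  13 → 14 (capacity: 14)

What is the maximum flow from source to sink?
Maximum flow = 5

Max flow: 5

Flow assignment:
  0 → 1: 5/13
  1 → 2: 5/9
  2 → 3: 5/11
  3 → 4: 5/5
  4 → 5: 5/20
  5 → 6: 5/17
  6 → 14: 5/9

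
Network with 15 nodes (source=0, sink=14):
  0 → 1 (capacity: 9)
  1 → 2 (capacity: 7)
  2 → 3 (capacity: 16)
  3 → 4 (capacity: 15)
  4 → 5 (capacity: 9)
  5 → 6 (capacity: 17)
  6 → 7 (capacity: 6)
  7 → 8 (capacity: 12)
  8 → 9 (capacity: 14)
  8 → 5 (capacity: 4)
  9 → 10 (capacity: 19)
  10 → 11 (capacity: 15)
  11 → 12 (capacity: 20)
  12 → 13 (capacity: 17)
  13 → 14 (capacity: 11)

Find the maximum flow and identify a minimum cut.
Max flow = 6, Min cut edges: (6,7)

Maximum flow: 6
Minimum cut: (6,7)
Partition: S = [0, 1, 2, 3, 4, 5, 6], T = [7, 8, 9, 10, 11, 12, 13, 14]

Max-flow min-cut theorem verified: both equal 6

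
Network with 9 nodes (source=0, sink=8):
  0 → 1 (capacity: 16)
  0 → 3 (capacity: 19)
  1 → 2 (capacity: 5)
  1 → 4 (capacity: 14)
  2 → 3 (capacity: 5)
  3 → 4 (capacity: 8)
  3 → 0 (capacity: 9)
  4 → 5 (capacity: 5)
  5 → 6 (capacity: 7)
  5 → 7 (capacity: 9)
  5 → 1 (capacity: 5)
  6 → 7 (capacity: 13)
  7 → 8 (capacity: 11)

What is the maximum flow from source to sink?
Maximum flow = 5

Max flow: 5

Flow assignment:
  0 → 1: 2/16
  0 → 3: 3/19
  1 → 2: 2/5
  2 → 3: 2/5
  3 → 4: 5/8
  4 → 5: 5/5
  5 → 7: 5/9
  7 → 8: 5/11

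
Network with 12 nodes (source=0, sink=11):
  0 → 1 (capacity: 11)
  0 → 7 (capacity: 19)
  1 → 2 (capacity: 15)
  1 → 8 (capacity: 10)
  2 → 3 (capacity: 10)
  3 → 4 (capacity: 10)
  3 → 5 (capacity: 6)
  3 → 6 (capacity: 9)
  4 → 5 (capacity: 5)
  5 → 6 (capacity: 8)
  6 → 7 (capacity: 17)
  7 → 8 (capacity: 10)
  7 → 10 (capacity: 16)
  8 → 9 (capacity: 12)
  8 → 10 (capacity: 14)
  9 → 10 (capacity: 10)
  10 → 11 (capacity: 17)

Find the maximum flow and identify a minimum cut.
Max flow = 17, Min cut edges: (10,11)

Maximum flow: 17
Minimum cut: (10,11)
Partition: S = [0, 1, 2, 3, 4, 5, 6, 7, 8, 9, 10], T = [11]

Max-flow min-cut theorem verified: both equal 17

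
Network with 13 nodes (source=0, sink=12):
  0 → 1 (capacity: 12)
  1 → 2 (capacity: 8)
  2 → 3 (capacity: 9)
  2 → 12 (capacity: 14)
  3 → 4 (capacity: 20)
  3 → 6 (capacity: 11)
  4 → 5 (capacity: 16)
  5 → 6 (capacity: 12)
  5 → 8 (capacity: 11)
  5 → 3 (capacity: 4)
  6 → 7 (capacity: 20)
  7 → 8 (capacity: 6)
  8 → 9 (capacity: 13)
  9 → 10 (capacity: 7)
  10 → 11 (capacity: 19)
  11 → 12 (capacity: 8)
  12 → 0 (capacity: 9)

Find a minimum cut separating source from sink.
Min cut value = 8, edges: (1,2)

Min cut value: 8
Partition: S = [0, 1], T = [2, 3, 4, 5, 6, 7, 8, 9, 10, 11, 12]
Cut edges: (1,2)

By max-flow min-cut theorem, max flow = min cut = 8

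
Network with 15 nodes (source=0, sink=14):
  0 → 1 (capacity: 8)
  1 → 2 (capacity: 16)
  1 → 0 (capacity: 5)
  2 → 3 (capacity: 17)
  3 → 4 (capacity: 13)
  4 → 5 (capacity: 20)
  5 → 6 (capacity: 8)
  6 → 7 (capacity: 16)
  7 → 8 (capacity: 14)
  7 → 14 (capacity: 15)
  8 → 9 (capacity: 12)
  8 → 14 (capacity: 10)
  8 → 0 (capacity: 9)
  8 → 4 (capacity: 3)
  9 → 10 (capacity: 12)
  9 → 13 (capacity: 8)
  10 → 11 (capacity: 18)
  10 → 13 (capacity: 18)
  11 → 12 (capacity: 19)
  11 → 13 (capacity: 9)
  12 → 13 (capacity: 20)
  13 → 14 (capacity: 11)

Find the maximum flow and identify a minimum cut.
Max flow = 8, Min cut edges: (5,6)

Maximum flow: 8
Minimum cut: (5,6)
Partition: S = [0, 1, 2, 3, 4, 5], T = [6, 7, 8, 9, 10, 11, 12, 13, 14]

Max-flow min-cut theorem verified: both equal 8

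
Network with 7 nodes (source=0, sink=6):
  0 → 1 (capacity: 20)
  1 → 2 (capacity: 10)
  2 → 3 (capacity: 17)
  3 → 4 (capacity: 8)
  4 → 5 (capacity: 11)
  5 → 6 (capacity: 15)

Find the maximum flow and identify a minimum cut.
Max flow = 8, Min cut edges: (3,4)

Maximum flow: 8
Minimum cut: (3,4)
Partition: S = [0, 1, 2, 3], T = [4, 5, 6]

Max-flow min-cut theorem verified: both equal 8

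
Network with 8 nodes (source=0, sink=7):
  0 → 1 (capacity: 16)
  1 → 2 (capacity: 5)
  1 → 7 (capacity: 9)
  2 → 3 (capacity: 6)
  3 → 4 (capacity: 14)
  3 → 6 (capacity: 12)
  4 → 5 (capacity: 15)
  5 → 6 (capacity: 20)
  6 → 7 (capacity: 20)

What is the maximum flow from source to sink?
Maximum flow = 14

Max flow: 14

Flow assignment:
  0 → 1: 14/16
  1 → 2: 5/5
  1 → 7: 9/9
  2 → 3: 5/6
  3 → 6: 5/12
  6 → 7: 5/20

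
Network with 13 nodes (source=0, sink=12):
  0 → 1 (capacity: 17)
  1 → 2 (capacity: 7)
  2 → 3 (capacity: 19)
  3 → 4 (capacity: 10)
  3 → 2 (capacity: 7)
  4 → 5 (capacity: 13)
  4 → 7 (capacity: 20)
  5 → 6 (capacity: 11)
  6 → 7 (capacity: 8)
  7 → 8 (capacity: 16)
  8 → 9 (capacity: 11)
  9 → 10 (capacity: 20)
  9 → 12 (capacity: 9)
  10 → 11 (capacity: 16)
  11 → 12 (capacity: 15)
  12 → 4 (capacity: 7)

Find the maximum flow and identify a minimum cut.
Max flow = 7, Min cut edges: (1,2)

Maximum flow: 7
Minimum cut: (1,2)
Partition: S = [0, 1], T = [2, 3, 4, 5, 6, 7, 8, 9, 10, 11, 12]

Max-flow min-cut theorem verified: both equal 7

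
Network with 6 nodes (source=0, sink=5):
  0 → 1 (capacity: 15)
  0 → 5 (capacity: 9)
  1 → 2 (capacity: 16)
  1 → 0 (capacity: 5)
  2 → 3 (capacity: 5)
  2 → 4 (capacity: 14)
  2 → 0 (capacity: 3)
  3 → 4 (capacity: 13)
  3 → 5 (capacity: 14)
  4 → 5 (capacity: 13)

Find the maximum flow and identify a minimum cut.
Max flow = 24, Min cut edges: (0,1), (0,5)

Maximum flow: 24
Minimum cut: (0,1), (0,5)
Partition: S = [0], T = [1, 2, 3, 4, 5]

Max-flow min-cut theorem verified: both equal 24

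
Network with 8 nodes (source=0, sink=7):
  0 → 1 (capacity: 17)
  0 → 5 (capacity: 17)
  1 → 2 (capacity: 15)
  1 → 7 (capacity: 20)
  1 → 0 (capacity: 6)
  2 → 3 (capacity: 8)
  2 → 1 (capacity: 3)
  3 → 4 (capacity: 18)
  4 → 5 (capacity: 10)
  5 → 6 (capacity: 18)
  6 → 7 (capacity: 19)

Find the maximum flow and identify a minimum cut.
Max flow = 34, Min cut edges: (0,1), (0,5)

Maximum flow: 34
Minimum cut: (0,1), (0,5)
Partition: S = [0], T = [1, 2, 3, 4, 5, 6, 7]

Max-flow min-cut theorem verified: both equal 34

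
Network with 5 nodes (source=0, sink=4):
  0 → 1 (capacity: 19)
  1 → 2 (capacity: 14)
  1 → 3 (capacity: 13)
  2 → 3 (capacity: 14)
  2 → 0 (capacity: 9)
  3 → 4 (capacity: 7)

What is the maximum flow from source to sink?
Maximum flow = 7

Max flow: 7

Flow assignment:
  0 → 1: 13/19
  1 → 2: 6/14
  1 → 3: 7/13
  2 → 0: 6/9
  3 → 4: 7/7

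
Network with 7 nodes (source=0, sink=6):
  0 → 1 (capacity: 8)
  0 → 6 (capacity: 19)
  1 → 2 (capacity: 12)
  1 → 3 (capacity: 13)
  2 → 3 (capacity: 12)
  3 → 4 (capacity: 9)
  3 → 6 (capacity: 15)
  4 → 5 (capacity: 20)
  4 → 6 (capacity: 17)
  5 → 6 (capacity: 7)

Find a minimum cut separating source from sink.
Min cut value = 27, edges: (0,1), (0,6)

Min cut value: 27
Partition: S = [0], T = [1, 2, 3, 4, 5, 6]
Cut edges: (0,1), (0,6)

By max-flow min-cut theorem, max flow = min cut = 27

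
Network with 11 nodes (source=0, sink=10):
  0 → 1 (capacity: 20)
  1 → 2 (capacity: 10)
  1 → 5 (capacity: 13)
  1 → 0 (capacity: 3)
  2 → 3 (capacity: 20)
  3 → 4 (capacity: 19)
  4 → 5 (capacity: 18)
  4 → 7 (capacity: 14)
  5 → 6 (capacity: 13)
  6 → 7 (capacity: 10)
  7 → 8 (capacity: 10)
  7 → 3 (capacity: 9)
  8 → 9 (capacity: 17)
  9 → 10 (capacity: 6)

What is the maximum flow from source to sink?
Maximum flow = 6

Max flow: 6

Flow assignment:
  0 → 1: 6/20
  1 → 2: 6/10
  2 → 3: 6/20
  3 → 4: 6/19
  4 → 5: 6/18
  5 → 6: 6/13
  6 → 7: 6/10
  7 → 8: 6/10
  8 → 9: 6/17
  9 → 10: 6/6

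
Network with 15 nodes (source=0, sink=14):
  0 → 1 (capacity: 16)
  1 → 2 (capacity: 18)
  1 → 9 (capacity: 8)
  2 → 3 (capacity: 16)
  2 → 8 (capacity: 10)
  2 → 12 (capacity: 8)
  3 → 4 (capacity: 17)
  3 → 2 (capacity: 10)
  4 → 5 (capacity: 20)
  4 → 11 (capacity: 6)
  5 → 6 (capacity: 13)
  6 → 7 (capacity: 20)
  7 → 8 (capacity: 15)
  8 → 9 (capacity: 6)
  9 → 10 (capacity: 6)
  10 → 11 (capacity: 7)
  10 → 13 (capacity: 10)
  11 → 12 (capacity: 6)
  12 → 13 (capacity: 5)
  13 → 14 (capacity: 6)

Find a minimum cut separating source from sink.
Min cut value = 6, edges: (13,14)

Min cut value: 6
Partition: S = [0, 1, 2, 3, 4, 5, 6, 7, 8, 9, 10, 11, 12, 13], T = [14]
Cut edges: (13,14)

By max-flow min-cut theorem, max flow = min cut = 6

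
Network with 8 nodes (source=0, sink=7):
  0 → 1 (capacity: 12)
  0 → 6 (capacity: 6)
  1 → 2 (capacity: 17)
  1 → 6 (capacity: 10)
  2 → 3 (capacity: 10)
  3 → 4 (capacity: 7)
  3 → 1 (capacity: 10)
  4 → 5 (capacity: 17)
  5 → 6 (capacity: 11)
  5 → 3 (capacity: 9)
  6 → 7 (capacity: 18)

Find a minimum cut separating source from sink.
Min cut value = 18, edges: (6,7)

Min cut value: 18
Partition: S = [0, 1, 2, 3, 4, 5, 6], T = [7]
Cut edges: (6,7)

By max-flow min-cut theorem, max flow = min cut = 18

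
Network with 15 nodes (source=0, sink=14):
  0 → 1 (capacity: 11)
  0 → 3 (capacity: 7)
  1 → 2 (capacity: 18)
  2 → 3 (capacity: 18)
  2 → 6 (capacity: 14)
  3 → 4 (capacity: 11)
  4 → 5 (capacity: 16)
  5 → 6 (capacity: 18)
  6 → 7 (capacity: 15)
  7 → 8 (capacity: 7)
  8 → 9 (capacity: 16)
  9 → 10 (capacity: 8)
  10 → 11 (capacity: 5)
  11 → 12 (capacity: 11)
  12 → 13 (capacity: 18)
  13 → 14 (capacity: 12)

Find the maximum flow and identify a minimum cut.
Max flow = 5, Min cut edges: (10,11)

Maximum flow: 5
Minimum cut: (10,11)
Partition: S = [0, 1, 2, 3, 4, 5, 6, 7, 8, 9, 10], T = [11, 12, 13, 14]

Max-flow min-cut theorem verified: both equal 5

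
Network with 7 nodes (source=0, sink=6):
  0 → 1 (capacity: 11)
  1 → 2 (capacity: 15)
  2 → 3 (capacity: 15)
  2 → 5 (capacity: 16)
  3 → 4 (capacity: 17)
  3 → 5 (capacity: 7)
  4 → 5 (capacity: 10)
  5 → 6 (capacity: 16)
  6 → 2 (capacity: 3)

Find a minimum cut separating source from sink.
Min cut value = 11, edges: (0,1)

Min cut value: 11
Partition: S = [0], T = [1, 2, 3, 4, 5, 6]
Cut edges: (0,1)

By max-flow min-cut theorem, max flow = min cut = 11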